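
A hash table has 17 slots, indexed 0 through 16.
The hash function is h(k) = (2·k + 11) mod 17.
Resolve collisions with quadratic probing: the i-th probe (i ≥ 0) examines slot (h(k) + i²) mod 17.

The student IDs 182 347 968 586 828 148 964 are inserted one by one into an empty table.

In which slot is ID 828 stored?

Insert 182: h=1, slot 1 empty -> index 1.
Insert 347: h=8, slot 8 empty -> index 8.
Insert 968: h=9, slot 9 empty -> index 9.
Insert 586: h=10, slot 10 empty -> index 10.
Insert 828: h=1, slot 1 occupied -> index 2.
Insert 148: h=1, slots 1,2 occupied -> index 5.
Insert 964: h=1, slots 1,2,5,10 occupied -> index 0.
Table: [964, 182, 828, —, —, 148, —, —, 347, 968, 586, —, —, —, —, —, —]

2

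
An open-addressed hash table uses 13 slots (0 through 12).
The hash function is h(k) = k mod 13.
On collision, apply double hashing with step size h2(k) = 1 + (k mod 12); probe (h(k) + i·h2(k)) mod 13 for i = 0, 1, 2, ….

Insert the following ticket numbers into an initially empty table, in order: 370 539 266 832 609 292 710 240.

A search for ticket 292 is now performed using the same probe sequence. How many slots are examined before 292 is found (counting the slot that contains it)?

Insert 370: h=6, slot 6 empty -> index 6.
Insert 539: h=6, h2=12, slot 6 occupied -> index 5.
Insert 266: h=6, h2=3, slot 6 occupied -> index 9.
Insert 832: h=0, slot 0 empty -> index 0.
Insert 609: h=11, slot 11 empty -> index 11.
Insert 292: h=6, h2=5, slots 6,11 occupied -> index 3.
Insert 710: h=8, slot 8 empty -> index 8.
Insert 240: h=6, h2=1, slot 6 occupied -> index 7.
Table: [832, ∅, ∅, 292, ∅, 539, 370, 240, 710, 266, ∅, 609, ∅]
Lookup 292: h=6, h2=5, probe 6,11,3 → found at 3.

3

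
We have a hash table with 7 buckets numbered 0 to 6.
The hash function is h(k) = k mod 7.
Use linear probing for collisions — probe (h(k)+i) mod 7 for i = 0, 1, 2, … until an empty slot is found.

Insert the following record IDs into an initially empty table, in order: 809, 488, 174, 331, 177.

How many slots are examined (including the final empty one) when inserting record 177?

Insert 809: h=4, slot 4 empty → index 4.
Insert 488: h=5, slot 5 empty → index 5.
Insert 174: h=6, slot 6 empty → index 6.
Insert 331: h=2, slot 2 empty → index 2.
Insert 177: h=2, slot 2 occupied → index 3.
Table: [∅, ∅, 331, 177, 809, 488, 174]

2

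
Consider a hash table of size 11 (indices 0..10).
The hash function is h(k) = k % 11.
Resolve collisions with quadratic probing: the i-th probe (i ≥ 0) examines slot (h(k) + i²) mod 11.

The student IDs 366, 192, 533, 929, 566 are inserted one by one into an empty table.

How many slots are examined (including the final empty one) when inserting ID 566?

Insert 366: h=3, slot 3 empty -> index 3.
Insert 192: h=5, slot 5 empty -> index 5.
Insert 533: h=5, slot 5 occupied -> index 6.
Insert 929: h=5, slots 5,6 occupied -> index 9.
Insert 566: h=5, slots 5,6,9,3 occupied -> index 10.
Table: [_, _, _, 366, _, 192, 533, _, _, 929, 566]

5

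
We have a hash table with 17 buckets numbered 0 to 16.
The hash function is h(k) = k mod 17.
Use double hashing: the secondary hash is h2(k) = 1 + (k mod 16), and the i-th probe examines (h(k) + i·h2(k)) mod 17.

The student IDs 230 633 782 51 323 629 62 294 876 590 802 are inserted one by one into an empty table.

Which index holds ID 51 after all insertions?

8

230: h=9 → slot 9
633: h=4 → slot 4
782: h=0 → slot 0
51: h=0, h2=4, probe 0,4,8 → slot 8
323: h=0, h2=4, probe 0,4,8,12 → slot 12
629: h=0, h2=6, probe 0,6 → slot 6
62: h=11 → slot 11
294: h=5 → slot 5
876: h=9, h2=13, probe 9,5,1 → slot 1
590: h=12, h2=15, probe 12,10 → slot 10
802: h=3 → slot 3
Table: [782, 876, —, 802, 633, 294, 629, —, 51, 230, 590, 62, 323, —, —, —, —]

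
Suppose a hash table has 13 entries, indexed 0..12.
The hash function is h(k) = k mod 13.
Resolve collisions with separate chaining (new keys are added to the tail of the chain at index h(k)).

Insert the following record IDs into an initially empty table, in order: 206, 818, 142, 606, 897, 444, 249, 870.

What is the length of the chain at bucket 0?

206 -> bucket 11
818 -> bucket 12
142 -> bucket 12 (collision)
606 -> bucket 8
897 -> bucket 0
444 -> bucket 2
249 -> bucket 2 (collision)
870 -> bucket 12 (collision)
Final buckets:
0: 897
1: ∅
2: 444 -> 249
3: ∅
4: ∅
5: ∅
6: ∅
7: ∅
8: 606
9: ∅
10: ∅
11: 206
12: 818 -> 142 -> 870

1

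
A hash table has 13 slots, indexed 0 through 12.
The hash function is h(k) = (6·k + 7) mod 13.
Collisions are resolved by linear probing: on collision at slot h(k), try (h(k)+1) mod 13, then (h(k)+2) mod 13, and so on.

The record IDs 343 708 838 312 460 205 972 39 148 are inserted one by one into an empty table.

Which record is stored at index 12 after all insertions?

460

343 hashes to 11; slot 11 is free -> place at 11.
708 hashes to 4; slot 4 is free -> place at 4.
838 hashes to 4; 4 taken -> place at 5.
312 hashes to 7; slot 7 is free -> place at 7.
460 hashes to 11; 11 taken -> place at 12.
205 hashes to 2; slot 2 is free -> place at 2.
972 hashes to 2; 2 taken -> place at 3.
39 hashes to 7; 7 taken -> place at 8.
148 hashes to 11; 11,12 taken -> place at 0.
Table: [148, ∅, 205, 972, 708, 838, ∅, 312, 39, ∅, ∅, 343, 460]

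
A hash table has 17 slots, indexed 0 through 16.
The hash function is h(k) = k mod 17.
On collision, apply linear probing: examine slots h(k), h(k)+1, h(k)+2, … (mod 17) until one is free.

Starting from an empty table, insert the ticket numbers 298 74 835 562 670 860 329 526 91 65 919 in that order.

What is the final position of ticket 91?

11

Insert 298: h=9, slot 9 empty → index 9.
Insert 74: h=6, slot 6 empty → index 6.
Insert 835: h=2, slot 2 empty → index 2.
Insert 562: h=1, slot 1 empty → index 1.
Insert 670: h=7, slot 7 empty → index 7.
Insert 860: h=10, slot 10 empty → index 10.
Insert 329: h=6, slots 6,7 occupied → index 8.
Insert 526: h=16, slot 16 empty → index 16.
Insert 91: h=6, slots 6,7,8,9,10 occupied → index 11.
Insert 65: h=14, slot 14 empty → index 14.
Insert 919: h=1, slots 1,2 occupied → index 3.
Table: [-, 562, 835, 919, -, -, 74, 670, 329, 298, 860, 91, -, -, 65, -, 526]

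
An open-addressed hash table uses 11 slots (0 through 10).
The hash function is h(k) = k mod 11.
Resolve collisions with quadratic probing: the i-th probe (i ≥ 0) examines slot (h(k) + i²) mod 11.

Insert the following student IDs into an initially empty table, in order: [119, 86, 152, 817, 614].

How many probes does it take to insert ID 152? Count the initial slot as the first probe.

Insert 119: h=9, slot 9 empty -> index 9.
Insert 86: h=9, slot 9 occupied -> index 10.
Insert 152: h=9, slots 9,10 occupied -> index 2.
Insert 817: h=3, slot 3 empty -> index 3.
Insert 614: h=9, slots 9,10,2 occupied -> index 7.
Table: [—, —, 152, 817, —, —, —, 614, —, 119, 86]

3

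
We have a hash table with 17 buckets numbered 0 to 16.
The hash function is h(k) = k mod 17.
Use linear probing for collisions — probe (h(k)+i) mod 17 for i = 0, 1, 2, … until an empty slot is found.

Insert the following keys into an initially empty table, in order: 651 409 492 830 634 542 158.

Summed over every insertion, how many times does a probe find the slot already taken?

651 hashes to 5; slot 5 is free => place at 5.
409 hashes to 1; slot 1 is free => place at 1.
492 hashes to 16; slot 16 is free => place at 16.
830 hashes to 14; slot 14 is free => place at 14.
634 hashes to 5; 5 taken => place at 6.
542 hashes to 15; slot 15 is free => place at 15.
158 hashes to 5; 5,6 taken => place at 7.
Table: [_, 409, _, _, _, 651, 634, 158, _, _, _, _, _, _, 830, 542, 492]

3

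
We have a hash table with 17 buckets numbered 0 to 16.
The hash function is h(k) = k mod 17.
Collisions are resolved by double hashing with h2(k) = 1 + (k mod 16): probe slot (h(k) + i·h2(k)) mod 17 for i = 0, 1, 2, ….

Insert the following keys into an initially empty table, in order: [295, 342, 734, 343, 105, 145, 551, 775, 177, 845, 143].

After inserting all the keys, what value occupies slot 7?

295 hashes to 6; slot 6 is free -> place at 6.
342 hashes to 2; slot 2 is free -> place at 2.
734 hashes to 3; slot 3 is free -> place at 3.
343 hashes to 3, h2=8; 3 taken -> place at 11.
105 hashes to 3, h2=10; 3 taken -> place at 13.
145 hashes to 9; slot 9 is free -> place at 9.
551 hashes to 7; slot 7 is free -> place at 7.
775 hashes to 10; slot 10 is free -> place at 10.
177 hashes to 7, h2=2; 7,9,11,13 taken -> place at 15.
845 hashes to 12; slot 12 is free -> place at 12.
143 hashes to 7, h2=16; 7,6 taken -> place at 5.
Table: [_, _, 342, 734, _, 143, 295, 551, _, 145, 775, 343, 845, 105, _, 177, _]

551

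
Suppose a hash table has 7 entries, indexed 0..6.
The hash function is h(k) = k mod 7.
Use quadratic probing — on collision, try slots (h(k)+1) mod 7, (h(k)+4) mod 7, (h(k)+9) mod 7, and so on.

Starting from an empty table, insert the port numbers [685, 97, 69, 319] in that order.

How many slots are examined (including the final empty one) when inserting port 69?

685 hashes to 6; slot 6 is free → place at 6.
97 hashes to 6; 6 taken → place at 0.
69 hashes to 6; 6,0 taken → place at 3.
319 hashes to 4; slot 4 is free → place at 4.
Table: [97, -, -, 69, 319, -, 685]

3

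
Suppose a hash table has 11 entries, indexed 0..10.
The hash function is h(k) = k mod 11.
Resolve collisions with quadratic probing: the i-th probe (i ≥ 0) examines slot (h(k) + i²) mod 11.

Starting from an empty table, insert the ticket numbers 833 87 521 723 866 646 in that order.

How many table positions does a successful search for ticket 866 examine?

3

833 hashes to 8; slot 8 is free → place at 8.
87 hashes to 10; slot 10 is free → place at 10.
521 hashes to 4; slot 4 is free → place at 4.
723 hashes to 8; 8 taken → place at 9.
866 hashes to 8; 8,9 taken → place at 1.
646 hashes to 8; 8,9,1 taken → place at 6.
Table: [∅, 866, ∅, ∅, 521, ∅, 646, ∅, 833, 723, 87]
Lookup 866: h=8, probe 8,9,1 → found at 1.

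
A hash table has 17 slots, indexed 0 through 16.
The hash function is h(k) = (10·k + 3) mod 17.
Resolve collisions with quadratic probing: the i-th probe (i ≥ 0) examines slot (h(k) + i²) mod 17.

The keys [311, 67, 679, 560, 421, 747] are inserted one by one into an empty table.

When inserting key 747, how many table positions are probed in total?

311: h=2 => slot 2
67: h=10 => slot 10
679: h=10, probe 10,11 => slot 11
560: h=10, probe 10,11,14 => slot 14
421: h=14, probe 14,15 => slot 15
747: h=10, probe 10,11,14,2,9 => slot 9
Table: [_, _, 311, _, _, _, _, _, _, 747, 67, 679, _, _, 560, 421, _]

5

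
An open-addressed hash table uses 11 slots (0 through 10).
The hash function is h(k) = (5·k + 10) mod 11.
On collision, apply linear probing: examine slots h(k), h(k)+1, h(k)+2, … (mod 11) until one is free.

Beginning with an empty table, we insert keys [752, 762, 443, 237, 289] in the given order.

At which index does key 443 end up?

Insert 752: h=8, slot 8 empty → index 8.
Insert 762: h=3, slot 3 empty → index 3.
Insert 443: h=3, slot 3 occupied → index 4.
Insert 237: h=7, slot 7 empty → index 7.
Insert 289: h=3, slots 3,4 occupied → index 5.
Table: [., ., ., 762, 443, 289, ., 237, 752, ., .]

4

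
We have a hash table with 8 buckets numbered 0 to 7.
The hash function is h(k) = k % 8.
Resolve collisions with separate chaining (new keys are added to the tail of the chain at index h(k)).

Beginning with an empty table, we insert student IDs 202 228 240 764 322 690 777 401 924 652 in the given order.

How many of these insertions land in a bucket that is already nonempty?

6

Insert 202: h=2, bucket 2 empty → new chain.
Insert 228: h=4, bucket 4 empty → new chain.
Insert 240: h=0, bucket 0 empty → new chain.
Insert 764: h=4, bucket 4 nonempty → append to chain.
Insert 322: h=2, bucket 2 nonempty → append to chain.
Insert 690: h=2, bucket 2 nonempty → append to chain.
Insert 777: h=1, bucket 1 empty → new chain.
Insert 401: h=1, bucket 1 nonempty → append to chain.
Insert 924: h=4, bucket 4 nonempty → append to chain.
Insert 652: h=4, bucket 4 nonempty → append to chain.
Final buckets:
0: 240
1: 777 -> 401
2: 202 -> 322 -> 690
3: _
4: 228 -> 764 -> 924 -> 652
5: _
6: _
7: _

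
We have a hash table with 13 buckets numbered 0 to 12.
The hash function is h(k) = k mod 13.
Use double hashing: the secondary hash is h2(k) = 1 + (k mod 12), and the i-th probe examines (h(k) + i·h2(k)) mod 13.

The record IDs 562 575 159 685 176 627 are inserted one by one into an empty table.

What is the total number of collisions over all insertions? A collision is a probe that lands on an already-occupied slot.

562: h=3 -> slot 3
575: h=3, h2=12, probe 3,2 -> slot 2
159: h=3, h2=4, probe 3,7 -> slot 7
685: h=9 -> slot 9
176: h=7, h2=9, probe 7,3,12 -> slot 12
627: h=3, h2=4, probe 3,7,11 -> slot 11
Table: [∅, ∅, 575, 562, ∅, ∅, ∅, 159, ∅, 685, ∅, 627, 176]

6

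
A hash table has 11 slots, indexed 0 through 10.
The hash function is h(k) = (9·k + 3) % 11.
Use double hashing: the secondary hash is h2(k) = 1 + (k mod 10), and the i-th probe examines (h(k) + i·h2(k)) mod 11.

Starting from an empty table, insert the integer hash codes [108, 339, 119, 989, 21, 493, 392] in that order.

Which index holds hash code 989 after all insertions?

4

108 hashes to 7; slot 7 is free => place at 7.
339 hashes to 7, h2=10; 7 taken => place at 6.
119 hashes to 7, h2=10; 7,6 taken => place at 5.
989 hashes to 5, h2=10; 5 taken => place at 4.
21 hashes to 5, h2=2; 5,7 taken => place at 9.
493 hashes to 7, h2=4; 7 taken => place at 0.
392 hashes to 0, h2=3; 0 taken => place at 3.
Table: [493, ∅, ∅, 392, 989, 119, 339, 108, ∅, 21, ∅]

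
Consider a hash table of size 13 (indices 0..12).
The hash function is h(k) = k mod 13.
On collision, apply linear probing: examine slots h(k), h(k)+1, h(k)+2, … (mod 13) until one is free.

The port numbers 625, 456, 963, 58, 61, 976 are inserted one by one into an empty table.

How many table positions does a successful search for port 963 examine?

625: h=1 => slot 1
456: h=1, probe 1,2 => slot 2
963: h=1, probe 1,2,3 => slot 3
58: h=6 => slot 6
61: h=9 => slot 9
976: h=1, probe 1,2,3,4 => slot 4
Table: [., 625, 456, 963, 976, ., 58, ., ., 61, ., ., .]
Lookup 963: h=1, probe 1,2,3 → found at 3.

3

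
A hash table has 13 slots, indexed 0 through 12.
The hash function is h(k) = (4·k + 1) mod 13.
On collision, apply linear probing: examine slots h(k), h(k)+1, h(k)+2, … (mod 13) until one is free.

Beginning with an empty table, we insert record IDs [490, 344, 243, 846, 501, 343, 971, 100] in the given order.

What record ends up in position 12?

344

490 hashes to 11; slot 11 is free → place at 11.
344 hashes to 12; slot 12 is free → place at 12.
243 hashes to 11; 11,12 taken → place at 0.
846 hashes to 5; slot 5 is free → place at 5.
501 hashes to 3; slot 3 is free → place at 3.
343 hashes to 8; slot 8 is free → place at 8.
971 hashes to 11; 11,12,0 taken → place at 1.
100 hashes to 11; 11,12,0,1 taken → place at 2.
Table: [243, 971, 100, 501, ., 846, ., ., 343, ., ., 490, 344]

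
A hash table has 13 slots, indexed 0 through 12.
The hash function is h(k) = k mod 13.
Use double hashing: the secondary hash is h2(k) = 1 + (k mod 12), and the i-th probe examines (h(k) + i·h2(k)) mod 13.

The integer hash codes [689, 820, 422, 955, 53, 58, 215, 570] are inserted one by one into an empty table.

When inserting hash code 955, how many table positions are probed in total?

Insert 689: h=0, slot 0 empty => index 0.
Insert 820: h=1, slot 1 empty => index 1.
Insert 422: h=6, slot 6 empty => index 6.
Insert 955: h=6, h2=8, slots 6,1 occupied => index 9.
Insert 53: h=1, h2=6, slot 1 occupied => index 7.
Insert 58: h=6, h2=11, slot 6 occupied => index 4.
Insert 215: h=7, h2=12, slots 7,6 occupied => index 5.
Insert 570: h=11, slot 11 empty => index 11.
Table: [689, 820, _, _, 58, 215, 422, 53, _, 955, _, 570, _]

3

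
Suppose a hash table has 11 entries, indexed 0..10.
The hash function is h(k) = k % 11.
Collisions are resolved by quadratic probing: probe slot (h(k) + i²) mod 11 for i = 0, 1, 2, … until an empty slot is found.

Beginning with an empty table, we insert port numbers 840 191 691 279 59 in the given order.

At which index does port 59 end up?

Insert 840: h=4, slot 4 empty -> index 4.
Insert 191: h=4, slot 4 occupied -> index 5.
Insert 691: h=9, slot 9 empty -> index 9.
Insert 279: h=4, slots 4,5 occupied -> index 8.
Insert 59: h=4, slots 4,5,8 occupied -> index 2.
Table: [-, -, 59, -, 840, 191, -, -, 279, 691, -]

2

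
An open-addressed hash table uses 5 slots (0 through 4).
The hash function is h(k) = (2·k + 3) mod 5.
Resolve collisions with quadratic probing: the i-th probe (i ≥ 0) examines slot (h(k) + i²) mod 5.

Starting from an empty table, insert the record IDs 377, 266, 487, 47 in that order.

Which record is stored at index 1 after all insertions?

47

Insert 377: h=2, slot 2 empty => index 2.
Insert 266: h=0, slot 0 empty => index 0.
Insert 487: h=2, slot 2 occupied => index 3.
Insert 47: h=2, slots 2,3 occupied => index 1.
Table: [266, 47, 377, 487, -]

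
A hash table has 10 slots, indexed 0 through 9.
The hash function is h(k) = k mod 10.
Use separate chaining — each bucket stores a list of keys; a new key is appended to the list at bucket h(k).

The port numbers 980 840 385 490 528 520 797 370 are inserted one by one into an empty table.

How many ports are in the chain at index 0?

5

980 → bucket 0
840 → bucket 0 (collision)
385 → bucket 5
490 → bucket 0 (collision)
528 → bucket 8
520 → bucket 0 (collision)
797 → bucket 7
370 → bucket 0 (collision)
Final buckets:
0: 980 -> 840 -> 490 -> 520 -> 370
1: —
2: —
3: —
4: —
5: 385
6: —
7: 797
8: 528
9: —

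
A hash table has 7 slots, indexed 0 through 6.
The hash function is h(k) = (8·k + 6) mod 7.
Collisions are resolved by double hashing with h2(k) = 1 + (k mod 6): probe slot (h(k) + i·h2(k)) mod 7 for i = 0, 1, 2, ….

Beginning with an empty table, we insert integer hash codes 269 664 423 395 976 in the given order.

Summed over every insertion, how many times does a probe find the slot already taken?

269: h=2 -> slot 2
664: h=5 -> slot 5
423: h=2, h2=4, probe 2,6 -> slot 6
395: h=2, h2=6, probe 2,1 -> slot 1
976: h=2, h2=5, probe 2,0 -> slot 0
Table: [976, 395, 269, —, —, 664, 423]

3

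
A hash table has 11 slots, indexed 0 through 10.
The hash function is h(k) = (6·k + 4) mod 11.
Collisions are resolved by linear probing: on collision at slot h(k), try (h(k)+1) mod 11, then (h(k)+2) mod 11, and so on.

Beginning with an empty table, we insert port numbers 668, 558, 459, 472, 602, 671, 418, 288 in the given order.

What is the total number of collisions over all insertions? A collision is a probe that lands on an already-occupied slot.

668: h=8 → slot 8
558: h=8, probe 8,9 → slot 9
459: h=8, probe 8,9,10 → slot 10
472: h=9, probe 9,10,0 → slot 0
602: h=8, probe 8,9,10,0,1 → slot 1
671: h=4 → slot 4
418: h=4, probe 4,5 → slot 5
288: h=5, probe 5,6 → slot 6
Table: [472, 602, _, _, 671, 418, 288, _, 668, 558, 459]

11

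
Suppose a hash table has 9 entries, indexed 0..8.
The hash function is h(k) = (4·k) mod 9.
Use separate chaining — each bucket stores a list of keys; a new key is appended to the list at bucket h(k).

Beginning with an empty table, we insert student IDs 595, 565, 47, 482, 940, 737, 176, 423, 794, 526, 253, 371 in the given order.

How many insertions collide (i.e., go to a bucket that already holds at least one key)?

5

595 -> bucket 4
565 -> bucket 1
47 -> bucket 8
482 -> bucket 2
940 -> bucket 7
737 -> bucket 5
176 -> bucket 2 (collision)
423 -> bucket 0
794 -> bucket 8 (collision)
526 -> bucket 7 (collision)
253 -> bucket 4 (collision)
371 -> bucket 8 (collision)
Final buckets:
0: 423
1: 565
2: 482 -> 176
3: —
4: 595 -> 253
5: 737
6: —
7: 940 -> 526
8: 47 -> 794 -> 371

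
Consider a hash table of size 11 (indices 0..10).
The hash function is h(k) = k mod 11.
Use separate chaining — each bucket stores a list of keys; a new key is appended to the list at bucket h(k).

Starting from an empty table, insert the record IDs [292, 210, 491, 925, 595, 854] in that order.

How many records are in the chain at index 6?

292 -> bucket 6
210 -> bucket 1
491 -> bucket 7
925 -> bucket 1 (collision)
595 -> bucket 1 (collision)
854 -> bucket 7 (collision)
Final buckets:
0: —
1: 210 -> 925 -> 595
2: —
3: —
4: —
5: —
6: 292
7: 491 -> 854
8: —
9: —
10: —

1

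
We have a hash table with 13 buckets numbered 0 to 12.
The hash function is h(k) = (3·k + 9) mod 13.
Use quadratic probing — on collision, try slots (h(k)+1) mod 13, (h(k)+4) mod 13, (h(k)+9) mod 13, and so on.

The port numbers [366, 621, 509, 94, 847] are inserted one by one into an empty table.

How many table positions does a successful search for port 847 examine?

366 hashes to 2; slot 2 is free → place at 2.
621 hashes to 0; slot 0 is free → place at 0.
509 hashes to 2; 2 taken → place at 3.
94 hashes to 5; slot 5 is free → place at 5.
847 hashes to 2; 2,3 taken → place at 6.
Table: [621, ., 366, 509, ., 94, 847, ., ., ., ., ., .]
Lookup 847: h=2, probe 2,3,6 → found at 6.

3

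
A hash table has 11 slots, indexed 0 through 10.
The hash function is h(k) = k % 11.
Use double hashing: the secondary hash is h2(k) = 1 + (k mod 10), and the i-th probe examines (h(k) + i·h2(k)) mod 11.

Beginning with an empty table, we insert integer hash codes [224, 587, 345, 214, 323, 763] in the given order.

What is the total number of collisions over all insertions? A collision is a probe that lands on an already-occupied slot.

224 hashes to 4; slot 4 is free -> place at 4.
587 hashes to 4, h2=8; 4 taken -> place at 1.
345 hashes to 4, h2=6; 4 taken -> place at 10.
214 hashes to 5; slot 5 is free -> place at 5.
323 hashes to 4, h2=4; 4 taken -> place at 8.
763 hashes to 4, h2=4; 4,8,1,5 taken -> place at 9.
Table: [—, 587, —, —, 224, 214, —, —, 323, 763, 345]

7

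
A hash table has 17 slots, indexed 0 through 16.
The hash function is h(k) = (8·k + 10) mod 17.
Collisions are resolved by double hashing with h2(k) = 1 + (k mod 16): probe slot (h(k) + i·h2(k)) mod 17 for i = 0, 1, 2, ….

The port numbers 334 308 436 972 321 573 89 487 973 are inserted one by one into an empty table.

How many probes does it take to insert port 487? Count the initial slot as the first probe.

3

Insert 334: h=13, slot 13 empty → index 13.
Insert 308: h=9, slot 9 empty → index 9.
Insert 436: h=13, h2=5, slot 13 occupied → index 1.
Insert 972: h=0, slot 0 empty → index 0.
Insert 321: h=11, slot 11 empty → index 11.
Insert 573: h=4, slot 4 empty → index 4.
Insert 89: h=8, slot 8 empty → index 8.
Insert 487: h=13, h2=8, slots 13,4 occupied → index 12.
Insert 973: h=8, h2=14, slot 8 occupied → index 5.
Table: [972, 436, ., ., 573, 973, ., ., 89, 308, ., 321, 487, 334, ., ., .]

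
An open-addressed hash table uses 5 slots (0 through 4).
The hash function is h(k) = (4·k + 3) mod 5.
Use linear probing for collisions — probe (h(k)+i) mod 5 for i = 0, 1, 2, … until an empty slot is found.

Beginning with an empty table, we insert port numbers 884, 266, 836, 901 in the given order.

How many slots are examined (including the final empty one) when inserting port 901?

884 hashes to 4; slot 4 is free -> place at 4.
266 hashes to 2; slot 2 is free -> place at 2.
836 hashes to 2; 2 taken -> place at 3.
901 hashes to 2; 2,3,4 taken -> place at 0.
Table: [901, -, 266, 836, 884]

4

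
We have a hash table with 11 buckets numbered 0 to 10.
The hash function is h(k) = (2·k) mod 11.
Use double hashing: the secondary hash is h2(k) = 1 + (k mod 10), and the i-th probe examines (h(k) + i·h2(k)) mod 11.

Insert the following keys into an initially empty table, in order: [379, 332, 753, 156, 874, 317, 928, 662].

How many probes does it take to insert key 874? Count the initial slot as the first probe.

Insert 379: h=10, slot 10 empty → index 10.
Insert 332: h=4, slot 4 empty → index 4.
Insert 753: h=10, h2=4, slot 10 occupied → index 3.
Insert 156: h=4, h2=7, slot 4 occupied → index 0.
Insert 874: h=10, h2=5, slots 10,4 occupied → index 9.
Insert 317: h=7, slot 7 empty → index 7.
Insert 928: h=8, slot 8 empty → index 8.
Insert 662: h=4, h2=3, slots 4,7,10 occupied → index 2.
Table: [156, ., 662, 753, 332, ., ., 317, 928, 874, 379]

3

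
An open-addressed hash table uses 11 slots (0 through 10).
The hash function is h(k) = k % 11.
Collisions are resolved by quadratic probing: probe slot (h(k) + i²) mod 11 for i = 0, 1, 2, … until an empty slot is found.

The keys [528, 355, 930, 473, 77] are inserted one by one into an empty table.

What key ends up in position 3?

355

Insert 528: h=0, slot 0 empty → index 0.
Insert 355: h=3, slot 3 empty → index 3.
Insert 930: h=6, slot 6 empty → index 6.
Insert 473: h=0, slot 0 occupied → index 1.
Insert 77: h=0, slots 0,1 occupied → index 4.
Table: [528, 473, ., 355, 77, ., 930, ., ., ., .]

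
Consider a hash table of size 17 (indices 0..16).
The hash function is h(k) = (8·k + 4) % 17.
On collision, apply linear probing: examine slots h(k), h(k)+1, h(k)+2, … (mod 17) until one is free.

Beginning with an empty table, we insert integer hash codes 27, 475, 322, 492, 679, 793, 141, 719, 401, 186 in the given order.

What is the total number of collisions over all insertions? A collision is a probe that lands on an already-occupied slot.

16

Insert 27: h=16, slot 16 empty → index 16.
Insert 475: h=13, slot 13 empty → index 13.
Insert 322: h=13, slot 13 occupied → index 14.
Insert 492: h=13, slots 13,14 occupied → index 15.
Insert 679: h=13, slots 13,14,15,16 occupied → index 0.
Insert 793: h=7, slot 7 empty → index 7.
Insert 141: h=10, slot 10 empty → index 10.
Insert 719: h=10, slot 10 occupied → index 11.
Insert 401: h=16, slots 16,0 occupied → index 1.
Insert 186: h=13, slots 13,14,15,16,0,1 occupied → index 2.
Table: [679, 401, 186, ∅, ∅, ∅, ∅, 793, ∅, ∅, 141, 719, ∅, 475, 322, 492, 27]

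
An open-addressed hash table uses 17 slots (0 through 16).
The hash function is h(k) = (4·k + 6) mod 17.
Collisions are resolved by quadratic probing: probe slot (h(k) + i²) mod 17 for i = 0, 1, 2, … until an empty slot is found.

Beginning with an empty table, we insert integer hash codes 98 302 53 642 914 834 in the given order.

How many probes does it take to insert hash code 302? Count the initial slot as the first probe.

98 hashes to 7; slot 7 is free => place at 7.
302 hashes to 7; 7 taken => place at 8.
53 hashes to 14; slot 14 is free => place at 14.
642 hashes to 7; 7,8 taken => place at 11.
914 hashes to 7; 7,8,11 taken => place at 16.
834 hashes to 10; slot 10 is free => place at 10.
Table: [-, -, -, -, -, -, -, 98, 302, -, 834, 642, -, -, 53, -, 914]

2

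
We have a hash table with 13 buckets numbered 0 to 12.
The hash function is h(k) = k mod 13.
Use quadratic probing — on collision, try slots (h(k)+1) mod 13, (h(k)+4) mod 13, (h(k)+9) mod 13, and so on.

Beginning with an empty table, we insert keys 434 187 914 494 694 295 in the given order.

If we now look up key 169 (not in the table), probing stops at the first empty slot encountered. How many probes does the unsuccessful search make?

Insert 434: h=5, slot 5 empty -> index 5.
Insert 187: h=5, slot 5 occupied -> index 6.
Insert 914: h=4, slot 4 empty -> index 4.
Insert 494: h=0, slot 0 empty -> index 0.
Insert 694: h=5, slots 5,6 occupied -> index 9.
Insert 295: h=9, slot 9 occupied -> index 10.
Table: [494, -, -, -, 914, 434, 187, -, -, 694, 295, -, -]
Lookup 169: h=0, probe 0,1 → slot 1 empty, not found.

2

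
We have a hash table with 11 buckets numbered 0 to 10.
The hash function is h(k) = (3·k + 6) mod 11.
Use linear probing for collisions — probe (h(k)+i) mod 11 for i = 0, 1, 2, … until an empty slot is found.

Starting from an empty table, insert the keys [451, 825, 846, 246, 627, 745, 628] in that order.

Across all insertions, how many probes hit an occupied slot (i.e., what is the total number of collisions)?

9

451: h=6 => slot 6
825: h=6, probe 6,7 => slot 7
846: h=3 => slot 3
246: h=7, probe 7,8 => slot 8
627: h=6, probe 6,7,8,9 => slot 9
745: h=8, probe 8,9,10 => slot 10
628: h=9, probe 9,10,0 => slot 0
Table: [628, —, —, 846, —, —, 451, 825, 246, 627, 745]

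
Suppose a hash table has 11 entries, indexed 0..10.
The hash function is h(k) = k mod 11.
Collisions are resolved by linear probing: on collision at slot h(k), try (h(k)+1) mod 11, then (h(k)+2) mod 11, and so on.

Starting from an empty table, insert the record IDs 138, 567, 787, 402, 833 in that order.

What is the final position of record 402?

Insert 138: h=6, slot 6 empty → index 6.
Insert 567: h=6, slot 6 occupied → index 7.
Insert 787: h=6, slots 6,7 occupied → index 8.
Insert 402: h=6, slots 6,7,8 occupied → index 9.
Insert 833: h=8, slots 8,9 occupied → index 10.
Table: [., ., ., ., ., ., 138, 567, 787, 402, 833]

9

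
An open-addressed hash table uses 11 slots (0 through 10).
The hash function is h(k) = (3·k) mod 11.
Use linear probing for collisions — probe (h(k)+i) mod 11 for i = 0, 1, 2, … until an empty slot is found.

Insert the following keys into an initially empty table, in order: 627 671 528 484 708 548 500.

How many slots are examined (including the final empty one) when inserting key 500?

Insert 627: h=0, slot 0 empty => index 0.
Insert 671: h=0, slot 0 occupied => index 1.
Insert 528: h=0, slots 0,1 occupied => index 2.
Insert 484: h=0, slots 0,1,2 occupied => index 3.
Insert 708: h=1, slots 1,2,3 occupied => index 4.
Insert 548: h=5, slot 5 empty => index 5.
Insert 500: h=4, slots 4,5 occupied => index 6.
Table: [627, 671, 528, 484, 708, 548, 500, —, —, —, —]

3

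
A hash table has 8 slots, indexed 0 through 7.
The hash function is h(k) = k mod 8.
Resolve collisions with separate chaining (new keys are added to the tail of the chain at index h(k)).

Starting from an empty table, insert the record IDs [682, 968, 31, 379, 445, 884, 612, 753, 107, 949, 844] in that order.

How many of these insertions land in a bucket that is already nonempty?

Insert 682: h=2, bucket 2 empty → new chain.
Insert 968: h=0, bucket 0 empty → new chain.
Insert 31: h=7, bucket 7 empty → new chain.
Insert 379: h=3, bucket 3 empty → new chain.
Insert 445: h=5, bucket 5 empty → new chain.
Insert 884: h=4, bucket 4 empty → new chain.
Insert 612: h=4, bucket 4 nonempty → append to chain.
Insert 753: h=1, bucket 1 empty → new chain.
Insert 107: h=3, bucket 3 nonempty → append to chain.
Insert 949: h=5, bucket 5 nonempty → append to chain.
Insert 844: h=4, bucket 4 nonempty → append to chain.
Final buckets:
0: 968
1: 753
2: 682
3: 379 -> 107
4: 884 -> 612 -> 844
5: 445 -> 949
6: —
7: 31

4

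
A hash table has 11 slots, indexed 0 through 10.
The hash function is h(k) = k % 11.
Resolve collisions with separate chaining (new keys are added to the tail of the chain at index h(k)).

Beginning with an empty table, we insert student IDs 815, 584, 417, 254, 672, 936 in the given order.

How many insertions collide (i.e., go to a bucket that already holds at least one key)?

4

Insert 815: h=1, bucket 1 empty → new chain.
Insert 584: h=1, bucket 1 nonempty → append to chain.
Insert 417: h=10, bucket 10 empty → new chain.
Insert 254: h=1, bucket 1 nonempty → append to chain.
Insert 672: h=1, bucket 1 nonempty → append to chain.
Insert 936: h=1, bucket 1 nonempty → append to chain.
Final buckets:
0: —
1: 815 -> 584 -> 254 -> 672 -> 936
2: —
3: —
4: —
5: —
6: —
7: —
8: —
9: —
10: 417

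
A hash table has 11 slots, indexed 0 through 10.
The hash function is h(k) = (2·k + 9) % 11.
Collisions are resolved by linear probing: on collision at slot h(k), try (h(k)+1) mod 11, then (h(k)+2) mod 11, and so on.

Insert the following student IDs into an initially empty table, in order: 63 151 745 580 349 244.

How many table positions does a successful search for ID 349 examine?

Insert 63: h=3, slot 3 empty → index 3.
Insert 151: h=3, slot 3 occupied → index 4.
Insert 745: h=3, slots 3,4 occupied → index 5.
Insert 580: h=3, slots 3,4,5 occupied → index 6.
Insert 349: h=3, slots 3,4,5,6 occupied → index 7.
Insert 244: h=2, slot 2 empty → index 2.
Table: [—, —, 244, 63, 151, 745, 580, 349, —, —, —]
Lookup 349: h=3, probe 3,4,5,6,7 → found at 7.

5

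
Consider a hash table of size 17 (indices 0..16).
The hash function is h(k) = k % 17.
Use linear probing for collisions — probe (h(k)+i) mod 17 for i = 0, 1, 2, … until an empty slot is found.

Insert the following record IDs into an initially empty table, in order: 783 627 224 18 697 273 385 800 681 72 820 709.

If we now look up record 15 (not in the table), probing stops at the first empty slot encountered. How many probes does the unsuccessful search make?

2

Insert 783: h=1, slot 1 empty -> index 1.
Insert 627: h=15, slot 15 empty -> index 15.
Insert 224: h=3, slot 3 empty -> index 3.
Insert 18: h=1, slot 1 occupied -> index 2.
Insert 697: h=0, slot 0 empty -> index 0.
Insert 273: h=1, slots 1,2,3 occupied -> index 4.
Insert 385: h=11, slot 11 empty -> index 11.
Insert 800: h=1, slots 1,2,3,4 occupied -> index 5.
Insert 681: h=1, slots 1,2,3,4,5 occupied -> index 6.
Insert 72: h=4, slots 4,5,6 occupied -> index 7.
Insert 820: h=4, slots 4,5,6,7 occupied -> index 8.
Insert 709: h=12, slot 12 empty -> index 12.
Table: [697, 783, 18, 224, 273, 800, 681, 72, 820, —, —, 385, 709, —, —, 627, —]
Lookup 15: h=15, probe 15,16 → slot 16 empty, not found.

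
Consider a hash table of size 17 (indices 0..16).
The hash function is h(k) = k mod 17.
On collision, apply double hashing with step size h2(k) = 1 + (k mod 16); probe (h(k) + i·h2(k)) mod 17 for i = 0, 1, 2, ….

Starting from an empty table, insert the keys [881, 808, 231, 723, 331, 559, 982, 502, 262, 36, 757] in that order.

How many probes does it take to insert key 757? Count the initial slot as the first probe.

Insert 881: h=14, slot 14 empty -> index 14.
Insert 808: h=9, slot 9 empty -> index 9.
Insert 231: h=10, slot 10 empty -> index 10.
Insert 723: h=9, h2=4, slot 9 occupied -> index 13.
Insert 331: h=8, slot 8 empty -> index 8.
Insert 559: h=15, slot 15 empty -> index 15.
Insert 982: h=13, h2=7, slot 13 occupied -> index 3.
Insert 502: h=9, h2=7, slot 9 occupied -> index 16.
Insert 262: h=7, slot 7 empty -> index 7.
Insert 36: h=2, slot 2 empty -> index 2.
Insert 757: h=9, h2=6, slots 9,15 occupied -> index 4.
Table: [., ., 36, 982, 757, ., ., 262, 331, 808, 231, ., ., 723, 881, 559, 502]

3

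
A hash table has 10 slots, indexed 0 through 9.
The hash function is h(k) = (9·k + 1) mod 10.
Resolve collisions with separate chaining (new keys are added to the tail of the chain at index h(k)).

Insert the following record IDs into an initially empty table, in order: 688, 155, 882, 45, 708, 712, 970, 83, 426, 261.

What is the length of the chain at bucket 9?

688 → bucket 3
155 → bucket 6
882 → bucket 9
45 → bucket 6 (collision)
708 → bucket 3 (collision)
712 → bucket 9 (collision)
970 → bucket 1
83 → bucket 8
426 → bucket 5
261 → bucket 0
Final buckets:
0: 261
1: 970
2: —
3: 688 -> 708
4: —
5: 426
6: 155 -> 45
7: —
8: 83
9: 882 -> 712

2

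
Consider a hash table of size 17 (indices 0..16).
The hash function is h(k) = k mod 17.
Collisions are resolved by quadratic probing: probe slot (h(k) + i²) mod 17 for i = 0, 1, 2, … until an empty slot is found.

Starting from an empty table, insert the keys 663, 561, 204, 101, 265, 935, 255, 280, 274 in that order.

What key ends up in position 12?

663: h=0 → slot 0
561: h=0, probe 0,1 → slot 1
204: h=0, probe 0,1,4 → slot 4
101: h=16 → slot 16
265: h=10 → slot 10
935: h=0, probe 0,1,4,9 → slot 9
255: h=0, probe 0,1,4,9,16,8 → slot 8
280: h=8, probe 8,9,12 → slot 12
274: h=2 → slot 2
Table: [663, 561, 274, ., 204, ., ., ., 255, 935, 265, ., 280, ., ., ., 101]

280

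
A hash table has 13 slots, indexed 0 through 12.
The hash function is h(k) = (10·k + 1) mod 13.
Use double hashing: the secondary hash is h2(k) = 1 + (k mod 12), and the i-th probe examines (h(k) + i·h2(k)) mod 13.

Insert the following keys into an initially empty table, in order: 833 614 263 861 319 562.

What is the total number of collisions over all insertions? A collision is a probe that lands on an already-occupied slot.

833 hashes to 11; slot 11 is free => place at 11.
614 hashes to 5; slot 5 is free => place at 5.
263 hashes to 5, h2=12; 5 taken => place at 4.
861 hashes to 5, h2=10; 5 taken => place at 2.
319 hashes to 6; slot 6 is free => place at 6.
562 hashes to 5, h2=11; 5 taken => place at 3.
Table: [., ., 861, 562, 263, 614, 319, ., ., ., ., 833, .]

3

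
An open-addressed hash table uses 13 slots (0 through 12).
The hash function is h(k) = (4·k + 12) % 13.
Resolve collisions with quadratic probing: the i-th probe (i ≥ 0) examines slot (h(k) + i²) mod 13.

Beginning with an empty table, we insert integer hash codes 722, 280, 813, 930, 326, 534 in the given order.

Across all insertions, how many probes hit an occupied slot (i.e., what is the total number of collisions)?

722: h=1 -> slot 1
280: h=1, probe 1,2 -> slot 2
813: h=1, probe 1,2,5 -> slot 5
930: h=1, probe 1,2,5,10 -> slot 10
326: h=3 -> slot 3
534: h=3, probe 3,4 -> slot 4
Table: [_, 722, 280, 326, 534, 813, _, _, _, _, 930, _, _]

7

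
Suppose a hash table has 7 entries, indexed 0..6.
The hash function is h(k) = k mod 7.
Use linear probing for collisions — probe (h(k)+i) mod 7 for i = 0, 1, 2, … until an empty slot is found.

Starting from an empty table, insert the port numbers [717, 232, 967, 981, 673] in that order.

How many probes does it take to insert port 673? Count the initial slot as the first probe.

Insert 717: h=3, slot 3 empty → index 3.
Insert 232: h=1, slot 1 empty → index 1.
Insert 967: h=1, slot 1 occupied → index 2.
Insert 981: h=1, slots 1,2,3 occupied → index 4.
Insert 673: h=1, slots 1,2,3,4 occupied → index 5.
Table: [_, 232, 967, 717, 981, 673, _]

5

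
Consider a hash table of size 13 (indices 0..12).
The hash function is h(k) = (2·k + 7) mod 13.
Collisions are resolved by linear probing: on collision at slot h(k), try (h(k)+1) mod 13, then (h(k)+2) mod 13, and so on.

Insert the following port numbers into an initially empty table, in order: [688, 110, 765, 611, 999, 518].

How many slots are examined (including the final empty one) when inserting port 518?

688: h=5 => slot 5
110: h=6 => slot 6
765: h=3 => slot 3
611: h=7 => slot 7
999: h=3, probe 3,4 => slot 4
518: h=3, probe 3,4,5,6,7,8 => slot 8
Table: [—, —, —, 765, 999, 688, 110, 611, 518, —, —, —, —]

6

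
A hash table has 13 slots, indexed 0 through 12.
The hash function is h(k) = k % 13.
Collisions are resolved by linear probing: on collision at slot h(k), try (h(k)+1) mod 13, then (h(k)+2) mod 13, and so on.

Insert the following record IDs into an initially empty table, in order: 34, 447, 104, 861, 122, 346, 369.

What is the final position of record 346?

9

34 hashes to 8; slot 8 is free => place at 8.
447 hashes to 5; slot 5 is free => place at 5.
104 hashes to 0; slot 0 is free => place at 0.
861 hashes to 3; slot 3 is free => place at 3.
122 hashes to 5; 5 taken => place at 6.
346 hashes to 8; 8 taken => place at 9.
369 hashes to 5; 5,6 taken => place at 7.
Table: [104, ∅, ∅, 861, ∅, 447, 122, 369, 34, 346, ∅, ∅, ∅]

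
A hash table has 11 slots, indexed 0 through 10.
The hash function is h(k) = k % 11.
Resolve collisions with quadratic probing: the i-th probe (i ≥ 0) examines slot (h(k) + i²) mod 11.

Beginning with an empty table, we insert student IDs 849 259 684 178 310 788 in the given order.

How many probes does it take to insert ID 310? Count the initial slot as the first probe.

5

849: h=2 → slot 2
259: h=6 → slot 6
684: h=2, probe 2,3 → slot 3
178: h=2, probe 2,3,6,0 → slot 0
310: h=2, probe 2,3,6,0,7 → slot 7
788: h=7, probe 7,8 → slot 8
Table: [178, -, 849, 684, -, -, 259, 310, 788, -, -]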